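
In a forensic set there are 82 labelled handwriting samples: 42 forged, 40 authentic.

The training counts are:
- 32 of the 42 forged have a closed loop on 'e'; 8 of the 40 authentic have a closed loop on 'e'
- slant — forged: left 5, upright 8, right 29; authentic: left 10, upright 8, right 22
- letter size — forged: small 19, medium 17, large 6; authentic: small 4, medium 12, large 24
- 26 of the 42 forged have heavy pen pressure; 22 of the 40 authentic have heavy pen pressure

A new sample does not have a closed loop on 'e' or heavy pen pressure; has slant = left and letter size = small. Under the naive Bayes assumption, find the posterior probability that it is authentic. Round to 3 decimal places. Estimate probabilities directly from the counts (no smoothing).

0.637

forged: (42/82) × (10/42) × (5/42) × (19/42) × (16/42) ≈ 0.00250197
authentic: (40/82) × (32/40) × (10/40) × (4/40) × (18/40) ≈ 0.00439024
P(authentic | x) = 0.00439024 / 0.00689221 ≈ 0.637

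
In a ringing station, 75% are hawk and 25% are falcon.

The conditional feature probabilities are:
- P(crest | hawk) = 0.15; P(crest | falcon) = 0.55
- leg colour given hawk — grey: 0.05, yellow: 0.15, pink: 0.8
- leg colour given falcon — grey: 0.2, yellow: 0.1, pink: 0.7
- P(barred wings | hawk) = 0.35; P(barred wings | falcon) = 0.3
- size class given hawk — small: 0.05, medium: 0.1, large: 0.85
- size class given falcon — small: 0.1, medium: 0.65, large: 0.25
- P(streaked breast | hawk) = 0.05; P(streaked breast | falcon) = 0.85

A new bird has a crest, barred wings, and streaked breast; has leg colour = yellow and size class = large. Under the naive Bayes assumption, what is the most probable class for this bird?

falcon

hawk: 0.75 × 0.15 × 0.15 × 0.35 × 0.85 × 0.05 = 0.000251015625
falcon: 0.25 × 0.55 × 0.1 × 0.3 × 0.25 × 0.85 = 0.0008765625
Highest score → falcon.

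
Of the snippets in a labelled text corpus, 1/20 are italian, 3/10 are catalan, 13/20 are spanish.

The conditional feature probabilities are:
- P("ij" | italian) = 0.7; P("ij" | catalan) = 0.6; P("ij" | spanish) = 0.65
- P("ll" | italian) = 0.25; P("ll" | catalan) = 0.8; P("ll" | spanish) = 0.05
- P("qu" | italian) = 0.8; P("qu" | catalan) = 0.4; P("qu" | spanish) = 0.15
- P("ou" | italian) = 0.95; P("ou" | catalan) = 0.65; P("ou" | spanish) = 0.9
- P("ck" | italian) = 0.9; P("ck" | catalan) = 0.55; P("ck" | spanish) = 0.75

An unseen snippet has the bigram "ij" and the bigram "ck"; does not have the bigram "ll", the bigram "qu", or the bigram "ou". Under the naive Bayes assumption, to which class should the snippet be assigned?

italian: 0.05 × 0.7 × (1−0.25) × (1−0.8) × (1−0.95) × 0.9 = 0.00023625
catalan: 0.3 × 0.6 × (1−0.8) × (1−0.4) × (1−0.65) × 0.55 = 0.004158
spanish: 0.65 × 0.65 × (1−0.05) × (1−0.15) × (1−0.9) × 0.75 = 0.02558765625
Highest score → spanish.

spanish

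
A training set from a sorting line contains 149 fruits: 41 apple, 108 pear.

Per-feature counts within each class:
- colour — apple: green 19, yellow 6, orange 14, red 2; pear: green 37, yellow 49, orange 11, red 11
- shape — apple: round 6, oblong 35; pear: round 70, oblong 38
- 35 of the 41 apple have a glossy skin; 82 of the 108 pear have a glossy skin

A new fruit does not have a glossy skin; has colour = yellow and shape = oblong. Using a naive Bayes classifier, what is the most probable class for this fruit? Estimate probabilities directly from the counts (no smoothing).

pear

apple: (41/149) × (6/41) × (35/41) × (6/41) ≈ 0.00503056
pear: (108/149) × (49/108) × (38/108) × (26/108) ≈ 0.027856
Highest score → pear.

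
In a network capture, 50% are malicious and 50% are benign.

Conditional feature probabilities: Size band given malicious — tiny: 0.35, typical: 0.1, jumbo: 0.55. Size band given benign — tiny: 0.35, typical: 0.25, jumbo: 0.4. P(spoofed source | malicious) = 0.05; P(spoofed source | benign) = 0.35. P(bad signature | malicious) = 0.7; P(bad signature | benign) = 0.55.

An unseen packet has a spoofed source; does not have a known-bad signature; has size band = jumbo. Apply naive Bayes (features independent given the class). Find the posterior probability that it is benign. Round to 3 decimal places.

malicious: 0.5 × 0.55 × 0.05 × (1−0.7) = 0.004125
benign: 0.5 × 0.4 × 0.35 × (1−0.55) = 0.0315
P(benign | x) = 0.0315 / 0.035625 ≈ 0.884

0.884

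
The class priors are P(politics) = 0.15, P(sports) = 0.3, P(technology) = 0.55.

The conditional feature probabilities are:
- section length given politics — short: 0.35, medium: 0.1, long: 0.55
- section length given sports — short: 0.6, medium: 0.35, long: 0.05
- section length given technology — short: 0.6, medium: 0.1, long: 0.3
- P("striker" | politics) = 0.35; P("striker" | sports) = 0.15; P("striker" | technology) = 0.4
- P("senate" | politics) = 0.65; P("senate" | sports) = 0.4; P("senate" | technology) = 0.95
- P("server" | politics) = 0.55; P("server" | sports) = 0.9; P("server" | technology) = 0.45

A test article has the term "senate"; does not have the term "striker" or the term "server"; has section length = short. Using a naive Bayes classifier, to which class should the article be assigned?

politics: 0.15 × 0.35 × (1−0.35) × 0.65 × (1−0.55) = 0.0099815625
sports: 0.3 × 0.6 × (1−0.15) × 0.4 × (1−0.9) = 0.00612
technology: 0.55 × 0.6 × (1−0.4) × 0.95 × (1−0.45) = 0.103455
Highest score → technology.

technology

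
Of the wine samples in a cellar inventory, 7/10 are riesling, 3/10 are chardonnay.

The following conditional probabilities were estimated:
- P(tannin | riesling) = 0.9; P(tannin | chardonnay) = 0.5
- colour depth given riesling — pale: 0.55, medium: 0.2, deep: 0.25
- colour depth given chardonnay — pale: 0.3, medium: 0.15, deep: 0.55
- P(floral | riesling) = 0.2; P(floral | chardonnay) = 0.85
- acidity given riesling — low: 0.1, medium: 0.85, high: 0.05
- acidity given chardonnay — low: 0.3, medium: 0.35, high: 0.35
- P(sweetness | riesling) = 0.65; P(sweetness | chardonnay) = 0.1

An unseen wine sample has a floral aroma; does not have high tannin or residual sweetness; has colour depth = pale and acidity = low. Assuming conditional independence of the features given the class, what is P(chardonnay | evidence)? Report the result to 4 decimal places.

riesling: 0.7 × (1−0.9) × 0.55 × 0.2 × 0.1 × (1−0.65) = 0.0002695
chardonnay: 0.3 × (1−0.5) × 0.3 × 0.85 × 0.3 × (1−0.1) = 0.0103275
P(chardonnay | x) = 0.0103275 / 0.010597 ≈ 0.9746

0.9746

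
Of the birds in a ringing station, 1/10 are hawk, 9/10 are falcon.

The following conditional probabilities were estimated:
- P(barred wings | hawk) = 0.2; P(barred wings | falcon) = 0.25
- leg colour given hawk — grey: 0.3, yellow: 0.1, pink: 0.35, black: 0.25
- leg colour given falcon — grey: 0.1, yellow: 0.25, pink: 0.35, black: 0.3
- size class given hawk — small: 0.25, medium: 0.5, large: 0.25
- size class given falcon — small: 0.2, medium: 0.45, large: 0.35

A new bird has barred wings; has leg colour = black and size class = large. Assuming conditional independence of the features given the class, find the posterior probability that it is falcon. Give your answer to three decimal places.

0.950

hawk: 0.1 × 0.2 × 0.25 × 0.25 = 0.00125
falcon: 0.9 × 0.25 × 0.3 × 0.35 = 0.023625
P(falcon | x) = 0.023625 / 0.024875 ≈ 0.950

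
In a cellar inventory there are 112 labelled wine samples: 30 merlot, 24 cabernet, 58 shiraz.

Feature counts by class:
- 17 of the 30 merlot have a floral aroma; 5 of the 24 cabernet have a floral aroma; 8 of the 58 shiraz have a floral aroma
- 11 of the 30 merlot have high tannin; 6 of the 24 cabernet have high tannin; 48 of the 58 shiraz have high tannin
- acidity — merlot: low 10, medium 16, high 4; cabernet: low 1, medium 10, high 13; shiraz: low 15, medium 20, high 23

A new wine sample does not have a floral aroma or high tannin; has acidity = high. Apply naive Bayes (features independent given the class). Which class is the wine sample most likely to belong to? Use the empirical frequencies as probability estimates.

merlot: (30/112) × (13/30) × (19/30) × (4/30) ≈ 0.00980159
cabernet: (24/112) × (19/24) × (18/24) × (13/24) ≈ 0.0689174
shiraz: (58/112) × (50/58) × (10/58) × (23/58) ≈ 0.0305228
Highest score → cabernet.

cabernet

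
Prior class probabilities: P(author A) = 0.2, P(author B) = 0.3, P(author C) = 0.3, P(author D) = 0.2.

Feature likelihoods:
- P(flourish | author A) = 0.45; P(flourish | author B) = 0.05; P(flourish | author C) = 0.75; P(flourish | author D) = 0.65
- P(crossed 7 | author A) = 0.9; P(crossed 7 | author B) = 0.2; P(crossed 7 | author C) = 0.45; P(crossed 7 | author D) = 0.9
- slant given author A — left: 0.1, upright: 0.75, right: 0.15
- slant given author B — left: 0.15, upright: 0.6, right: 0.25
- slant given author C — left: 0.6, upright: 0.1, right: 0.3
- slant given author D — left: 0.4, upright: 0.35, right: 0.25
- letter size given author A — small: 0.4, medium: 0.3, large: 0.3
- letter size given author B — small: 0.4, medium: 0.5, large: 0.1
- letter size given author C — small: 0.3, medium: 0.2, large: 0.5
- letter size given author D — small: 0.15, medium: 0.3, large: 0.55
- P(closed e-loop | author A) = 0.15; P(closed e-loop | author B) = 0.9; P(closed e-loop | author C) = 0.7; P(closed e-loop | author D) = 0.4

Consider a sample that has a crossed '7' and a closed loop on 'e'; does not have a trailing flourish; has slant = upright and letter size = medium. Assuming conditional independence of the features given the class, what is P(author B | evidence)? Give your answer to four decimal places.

0.7044

author A: 0.2 × (1−0.45) × 0.9 × 0.75 × 0.3 × 0.15 = 0.00334125
author B: 0.3 × (1−0.05) × 0.2 × 0.6 × 0.5 × 0.9 = 0.01539
author C: 0.3 × (1−0.75) × 0.45 × 0.1 × 0.2 × 0.7 = 0.0004725
author D: 0.2 × (1−0.65) × 0.9 × 0.35 × 0.3 × 0.4 = 0.002646
P(author B | x) = 0.01539 / 0.02184975 ≈ 0.7044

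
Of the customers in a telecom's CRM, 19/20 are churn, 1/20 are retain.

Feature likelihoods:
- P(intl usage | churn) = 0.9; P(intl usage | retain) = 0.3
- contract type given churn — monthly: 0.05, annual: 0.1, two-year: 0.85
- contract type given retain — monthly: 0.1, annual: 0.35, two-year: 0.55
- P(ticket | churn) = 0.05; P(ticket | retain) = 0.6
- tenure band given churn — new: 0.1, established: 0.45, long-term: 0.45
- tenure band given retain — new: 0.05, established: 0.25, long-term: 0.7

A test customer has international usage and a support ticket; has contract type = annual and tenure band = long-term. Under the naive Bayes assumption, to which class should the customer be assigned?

retain

churn: 0.95 × 0.9 × 0.1 × 0.05 × 0.45 = 0.00192375
retain: 0.05 × 0.3 × 0.35 × 0.6 × 0.7 = 0.002205
Highest score → retain.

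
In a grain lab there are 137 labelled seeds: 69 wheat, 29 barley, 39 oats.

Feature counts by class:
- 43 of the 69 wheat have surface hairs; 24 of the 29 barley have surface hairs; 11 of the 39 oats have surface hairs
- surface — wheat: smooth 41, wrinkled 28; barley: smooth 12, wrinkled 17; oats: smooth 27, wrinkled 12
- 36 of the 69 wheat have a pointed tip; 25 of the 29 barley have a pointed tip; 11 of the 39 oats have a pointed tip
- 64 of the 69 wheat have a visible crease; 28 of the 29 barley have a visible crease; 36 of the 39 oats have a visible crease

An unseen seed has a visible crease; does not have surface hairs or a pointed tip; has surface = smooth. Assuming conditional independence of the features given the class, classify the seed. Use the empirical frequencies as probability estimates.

wheat: (69/137) × (26/69) × (41/69) × (33/69) × (64/69) ≈ 0.0500246
barley: (29/137) × (5/29) × (12/29) × (4/29) × (28/29) ≈ 0.0020112
oats: (39/137) × (28/39) × (27/39) × (28/39) × (36/39) ≈ 0.0937709
Highest score → oats.

oats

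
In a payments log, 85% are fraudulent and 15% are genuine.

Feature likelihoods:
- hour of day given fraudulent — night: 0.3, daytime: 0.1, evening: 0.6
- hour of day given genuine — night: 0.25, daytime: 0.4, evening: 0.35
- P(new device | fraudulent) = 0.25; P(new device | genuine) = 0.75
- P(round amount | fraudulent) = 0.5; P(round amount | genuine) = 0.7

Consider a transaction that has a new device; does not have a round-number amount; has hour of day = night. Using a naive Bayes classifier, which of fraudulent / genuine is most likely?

fraudulent: 0.85 × 0.3 × 0.25 × (1−0.5) = 0.031875
genuine: 0.15 × 0.25 × 0.75 × (1−0.7) = 0.0084375
Highest score → fraudulent.

fraudulent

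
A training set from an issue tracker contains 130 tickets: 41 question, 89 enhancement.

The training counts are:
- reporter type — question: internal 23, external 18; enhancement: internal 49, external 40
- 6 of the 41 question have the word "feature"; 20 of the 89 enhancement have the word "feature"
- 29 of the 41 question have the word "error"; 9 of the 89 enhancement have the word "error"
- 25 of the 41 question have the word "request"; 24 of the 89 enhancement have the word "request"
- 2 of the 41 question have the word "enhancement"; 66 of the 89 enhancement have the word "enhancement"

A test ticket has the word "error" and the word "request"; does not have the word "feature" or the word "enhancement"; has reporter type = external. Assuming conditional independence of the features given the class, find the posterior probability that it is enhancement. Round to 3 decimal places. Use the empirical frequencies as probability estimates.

0.034

question: (41/130) × (18/41) × (35/41) × (29/41) × (25/41) × (39/41) ≈ 0.0484914
enhancement: (89/130) × (40/89) × (69/89) × (9/89) × (24/89) × (23/89) ≈ 0.00168108
P(enhancement | x) = 0.00168108 / 0.05017248 ≈ 0.034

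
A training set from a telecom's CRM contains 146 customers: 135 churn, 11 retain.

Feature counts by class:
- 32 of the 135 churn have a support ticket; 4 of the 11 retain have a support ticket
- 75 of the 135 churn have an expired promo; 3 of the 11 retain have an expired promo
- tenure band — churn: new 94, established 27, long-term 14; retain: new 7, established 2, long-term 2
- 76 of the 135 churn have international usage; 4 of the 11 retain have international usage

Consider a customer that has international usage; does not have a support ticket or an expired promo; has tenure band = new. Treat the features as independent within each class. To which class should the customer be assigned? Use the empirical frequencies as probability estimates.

churn: (135/146) × (103/135) × (60/135) × (94/135) × (76/135) ≈ 0.122907
retain: (11/146) × (7/11) × (8/11) × (7/11) × (4/11) ≈ 0.00806892
Highest score → churn.

churn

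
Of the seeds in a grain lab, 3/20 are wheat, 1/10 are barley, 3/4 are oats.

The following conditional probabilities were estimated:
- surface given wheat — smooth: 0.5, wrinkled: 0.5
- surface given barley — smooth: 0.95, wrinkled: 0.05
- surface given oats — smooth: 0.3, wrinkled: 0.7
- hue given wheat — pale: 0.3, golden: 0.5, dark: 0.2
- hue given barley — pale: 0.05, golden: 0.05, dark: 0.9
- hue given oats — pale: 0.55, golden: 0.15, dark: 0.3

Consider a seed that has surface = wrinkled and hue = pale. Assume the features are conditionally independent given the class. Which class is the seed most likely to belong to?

wheat: 0.15 × 0.5 × 0.3 = 0.0225
barley: 0.1 × 0.05 × 0.05 = 0.00025
oats: 0.75 × 0.7 × 0.55 = 0.28875
Highest score → oats.

oats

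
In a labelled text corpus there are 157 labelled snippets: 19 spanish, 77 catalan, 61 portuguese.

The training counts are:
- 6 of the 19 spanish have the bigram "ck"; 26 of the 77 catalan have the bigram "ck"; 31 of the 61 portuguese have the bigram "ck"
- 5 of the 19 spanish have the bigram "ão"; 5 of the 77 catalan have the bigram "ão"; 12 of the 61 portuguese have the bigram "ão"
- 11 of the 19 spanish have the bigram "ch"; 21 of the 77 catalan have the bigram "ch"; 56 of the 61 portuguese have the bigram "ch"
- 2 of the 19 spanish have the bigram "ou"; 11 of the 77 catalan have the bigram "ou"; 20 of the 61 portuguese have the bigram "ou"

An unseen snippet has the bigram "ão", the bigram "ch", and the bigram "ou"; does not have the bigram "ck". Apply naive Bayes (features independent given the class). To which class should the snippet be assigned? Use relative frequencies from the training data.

portuguese

spanish: (19/157) × (13/19) × (5/19) × (11/19) × (2/19) ≈ 0.00132793
catalan: (77/157) × (51/77) × (5/77) × (21/77) × (11/77) ≈ 0.000821827
portuguese: (61/157) × (30/61) × (12/61) × (56/61) × (20/61) ≈ 0.0113144
Highest score → portuguese.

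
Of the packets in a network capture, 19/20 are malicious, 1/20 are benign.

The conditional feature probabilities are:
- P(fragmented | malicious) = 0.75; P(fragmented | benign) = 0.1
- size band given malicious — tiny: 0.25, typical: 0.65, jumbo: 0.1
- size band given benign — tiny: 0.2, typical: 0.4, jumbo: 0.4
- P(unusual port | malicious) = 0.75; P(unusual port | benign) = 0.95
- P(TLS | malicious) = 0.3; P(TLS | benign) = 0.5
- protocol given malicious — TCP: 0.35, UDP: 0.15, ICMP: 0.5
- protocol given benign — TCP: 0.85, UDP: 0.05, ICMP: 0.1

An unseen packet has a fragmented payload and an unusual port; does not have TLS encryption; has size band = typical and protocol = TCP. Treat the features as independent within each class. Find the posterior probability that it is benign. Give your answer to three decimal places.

0.009

malicious: 0.95 × 0.75 × 0.65 × 0.75 × (1−0.3) × 0.35 = 0.08509921875
benign: 0.05 × 0.1 × 0.4 × 0.95 × (1−0.5) × 0.85 = 0.0008075
P(benign | x) = 0.0008075 / 0.08590671875 ≈ 0.009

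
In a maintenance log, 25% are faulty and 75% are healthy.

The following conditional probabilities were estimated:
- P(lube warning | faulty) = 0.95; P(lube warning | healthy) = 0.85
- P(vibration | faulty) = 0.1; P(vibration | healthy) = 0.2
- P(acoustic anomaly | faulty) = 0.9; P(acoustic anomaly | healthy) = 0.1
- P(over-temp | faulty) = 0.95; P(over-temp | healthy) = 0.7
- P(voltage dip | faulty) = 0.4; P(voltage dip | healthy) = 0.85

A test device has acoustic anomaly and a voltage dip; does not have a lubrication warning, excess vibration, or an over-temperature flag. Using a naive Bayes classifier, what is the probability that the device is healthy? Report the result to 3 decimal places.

0.919

faulty: 0.25 × (1−0.95) × (1−0.1) × 0.9 × (1−0.95) × 0.4 = 0.0002025
healthy: 0.75 × (1−0.85) × (1−0.2) × 0.1 × (1−0.7) × 0.85 = 0.002295
P(healthy | x) = 0.002295 / 0.0024975 ≈ 0.919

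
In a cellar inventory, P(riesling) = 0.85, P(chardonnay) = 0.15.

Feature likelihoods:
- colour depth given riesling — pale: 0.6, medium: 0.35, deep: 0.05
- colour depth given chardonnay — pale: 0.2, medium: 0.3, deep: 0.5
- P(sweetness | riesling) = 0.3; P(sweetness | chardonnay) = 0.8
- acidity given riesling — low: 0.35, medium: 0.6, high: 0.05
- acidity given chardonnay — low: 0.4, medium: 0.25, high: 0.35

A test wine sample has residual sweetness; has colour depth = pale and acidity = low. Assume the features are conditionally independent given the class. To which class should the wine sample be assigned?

riesling: 0.85 × 0.6 × 0.3 × 0.35 = 0.05355
chardonnay: 0.15 × 0.2 × 0.8 × 0.4 = 0.0096
Highest score → riesling.

riesling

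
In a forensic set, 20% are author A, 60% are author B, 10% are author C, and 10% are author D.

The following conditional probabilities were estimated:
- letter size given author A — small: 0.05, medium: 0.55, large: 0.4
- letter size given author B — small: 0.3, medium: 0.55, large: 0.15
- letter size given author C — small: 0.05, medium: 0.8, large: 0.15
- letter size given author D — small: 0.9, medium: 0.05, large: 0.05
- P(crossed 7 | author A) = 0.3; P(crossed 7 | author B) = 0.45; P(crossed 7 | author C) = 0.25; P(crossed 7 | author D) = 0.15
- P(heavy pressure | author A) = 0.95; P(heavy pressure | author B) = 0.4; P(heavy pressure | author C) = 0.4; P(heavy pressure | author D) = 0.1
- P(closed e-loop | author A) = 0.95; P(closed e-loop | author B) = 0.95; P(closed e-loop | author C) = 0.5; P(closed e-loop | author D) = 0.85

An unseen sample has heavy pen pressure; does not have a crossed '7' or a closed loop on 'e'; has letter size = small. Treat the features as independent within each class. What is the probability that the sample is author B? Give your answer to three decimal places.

author A: 0.2 × 0.05 × (1−0.3) × 0.95 × (1−0.95) = 0.0003325
author B: 0.6 × 0.3 × (1−0.45) × 0.4 × (1−0.95) = 0.00198
author C: 0.1 × 0.05 × (1−0.25) × 0.4 × (1−0.5) = 0.00075
author D: 0.1 × 0.9 × (1−0.15) × 0.1 × (1−0.85) = 0.0011475
P(author B | x) = 0.00198 / 0.00421 ≈ 0.470

0.470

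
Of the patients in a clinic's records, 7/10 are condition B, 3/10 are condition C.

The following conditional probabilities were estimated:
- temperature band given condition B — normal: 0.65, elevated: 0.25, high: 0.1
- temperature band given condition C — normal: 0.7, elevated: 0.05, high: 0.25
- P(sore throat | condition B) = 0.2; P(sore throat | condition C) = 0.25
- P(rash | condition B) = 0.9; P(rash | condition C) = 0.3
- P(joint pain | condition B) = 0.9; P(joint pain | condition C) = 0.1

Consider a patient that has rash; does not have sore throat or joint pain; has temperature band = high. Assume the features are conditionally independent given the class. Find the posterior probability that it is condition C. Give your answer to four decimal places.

condition B: 0.7 × 0.1 × (1−0.2) × 0.9 × (1−0.9) = 0.00504
condition C: 0.3 × 0.25 × (1−0.25) × 0.3 × (1−0.1) = 0.0151875
P(condition C | x) = 0.0151875 / 0.0202275 ≈ 0.7508

0.7508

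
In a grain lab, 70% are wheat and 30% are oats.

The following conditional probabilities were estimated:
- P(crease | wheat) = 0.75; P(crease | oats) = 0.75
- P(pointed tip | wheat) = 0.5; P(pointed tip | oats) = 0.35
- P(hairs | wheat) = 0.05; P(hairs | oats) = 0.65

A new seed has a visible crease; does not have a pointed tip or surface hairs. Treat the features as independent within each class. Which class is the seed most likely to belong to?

wheat

wheat: 0.7 × 0.75 × (1−0.5) × (1−0.05) = 0.249375
oats: 0.3 × 0.75 × (1−0.35) × (1−0.65) = 0.0511875
Highest score → wheat.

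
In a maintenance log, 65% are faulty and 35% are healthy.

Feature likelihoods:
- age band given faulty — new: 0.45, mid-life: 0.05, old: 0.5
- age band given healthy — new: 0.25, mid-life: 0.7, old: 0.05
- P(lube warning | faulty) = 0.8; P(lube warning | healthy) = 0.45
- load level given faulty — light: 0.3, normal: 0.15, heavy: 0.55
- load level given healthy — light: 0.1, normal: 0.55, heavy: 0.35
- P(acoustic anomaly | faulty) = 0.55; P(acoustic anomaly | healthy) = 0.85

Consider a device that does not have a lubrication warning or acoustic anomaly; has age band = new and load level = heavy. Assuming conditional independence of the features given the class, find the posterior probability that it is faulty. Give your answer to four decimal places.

faulty: 0.65 × 0.45 × (1−0.8) × 0.55 × (1−0.55) = 0.01447875
healthy: 0.35 × 0.25 × (1−0.45) × 0.35 × (1−0.85) = 0.0025265625
P(faulty | x) = 0.01447875 / 0.0170053125 ≈ 0.8514

0.8514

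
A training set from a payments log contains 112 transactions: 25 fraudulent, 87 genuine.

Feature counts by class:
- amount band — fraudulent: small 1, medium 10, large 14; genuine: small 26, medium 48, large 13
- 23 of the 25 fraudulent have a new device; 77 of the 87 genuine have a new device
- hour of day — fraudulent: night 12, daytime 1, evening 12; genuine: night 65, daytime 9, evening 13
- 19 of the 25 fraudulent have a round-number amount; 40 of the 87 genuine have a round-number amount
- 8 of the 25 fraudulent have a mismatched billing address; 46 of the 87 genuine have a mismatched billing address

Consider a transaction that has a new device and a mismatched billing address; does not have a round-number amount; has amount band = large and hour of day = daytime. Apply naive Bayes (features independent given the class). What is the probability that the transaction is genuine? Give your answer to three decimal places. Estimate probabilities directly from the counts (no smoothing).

0.896

fraudulent: (25/112) × (14/25) × (23/25) × (1/25) × (6/25) × (8/25) = 0.00035328
genuine: (87/112) × (13/87) × (77/87) × (9/87) × (47/87) × (46/87) ≈ 0.00303555
P(genuine | x) = 0.00303555 / 0.00338883 ≈ 0.896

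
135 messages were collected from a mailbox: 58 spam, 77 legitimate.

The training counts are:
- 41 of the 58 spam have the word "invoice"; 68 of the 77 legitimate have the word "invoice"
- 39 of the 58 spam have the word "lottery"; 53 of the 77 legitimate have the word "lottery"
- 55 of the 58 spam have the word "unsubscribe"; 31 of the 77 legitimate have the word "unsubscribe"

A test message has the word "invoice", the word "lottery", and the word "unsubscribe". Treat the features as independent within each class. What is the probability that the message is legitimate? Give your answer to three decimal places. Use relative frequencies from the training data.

0.419

spam: (58/135) × (41/58) × (39/58) × (55/58) ≈ 0.193652
legitimate: (77/135) × (68/77) × (53/77) × (31/77) ≈ 0.139583
P(legitimate | x) = 0.139583 / 0.333235 ≈ 0.419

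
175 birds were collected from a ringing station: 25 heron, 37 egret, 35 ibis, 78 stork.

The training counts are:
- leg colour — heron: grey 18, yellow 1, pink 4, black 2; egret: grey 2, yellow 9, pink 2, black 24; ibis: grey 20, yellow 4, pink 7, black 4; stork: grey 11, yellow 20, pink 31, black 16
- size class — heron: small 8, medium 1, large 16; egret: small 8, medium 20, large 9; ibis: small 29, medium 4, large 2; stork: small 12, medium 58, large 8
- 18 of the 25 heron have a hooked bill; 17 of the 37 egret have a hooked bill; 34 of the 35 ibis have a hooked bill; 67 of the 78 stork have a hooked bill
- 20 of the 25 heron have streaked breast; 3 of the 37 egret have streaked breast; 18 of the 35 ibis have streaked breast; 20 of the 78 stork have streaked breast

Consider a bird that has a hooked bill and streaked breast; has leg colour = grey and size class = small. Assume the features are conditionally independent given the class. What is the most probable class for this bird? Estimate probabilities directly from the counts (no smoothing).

ibis

heron: (25/175) × (18/25) × (8/25) × (18/25) × (20/25) ≈ 0.0189586
egret: (37/175) × (2/37) × (8/37) × (17/37) × (3/37) ≈ 0.0000920549
ibis: (35/175) × (20/35) × (29/35) × (34/35) × (18/35) ≈ 0.0473083
stork: (78/175) × (11/78) × (12/78) × (67/78) × (20/78) ≈ 0.00212989
Highest score → ibis.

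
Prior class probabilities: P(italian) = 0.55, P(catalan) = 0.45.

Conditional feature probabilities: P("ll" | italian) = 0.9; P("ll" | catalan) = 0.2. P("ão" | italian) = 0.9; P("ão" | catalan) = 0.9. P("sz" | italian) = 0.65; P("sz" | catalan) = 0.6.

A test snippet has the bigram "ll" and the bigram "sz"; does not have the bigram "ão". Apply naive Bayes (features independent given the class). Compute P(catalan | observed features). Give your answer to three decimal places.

0.144

italian: 0.55 × 0.9 × (1−0.9) × 0.65 = 0.032175
catalan: 0.45 × 0.2 × (1−0.9) × 0.6 = 0.0054
P(catalan | x) = 0.0054 / 0.037575 ≈ 0.144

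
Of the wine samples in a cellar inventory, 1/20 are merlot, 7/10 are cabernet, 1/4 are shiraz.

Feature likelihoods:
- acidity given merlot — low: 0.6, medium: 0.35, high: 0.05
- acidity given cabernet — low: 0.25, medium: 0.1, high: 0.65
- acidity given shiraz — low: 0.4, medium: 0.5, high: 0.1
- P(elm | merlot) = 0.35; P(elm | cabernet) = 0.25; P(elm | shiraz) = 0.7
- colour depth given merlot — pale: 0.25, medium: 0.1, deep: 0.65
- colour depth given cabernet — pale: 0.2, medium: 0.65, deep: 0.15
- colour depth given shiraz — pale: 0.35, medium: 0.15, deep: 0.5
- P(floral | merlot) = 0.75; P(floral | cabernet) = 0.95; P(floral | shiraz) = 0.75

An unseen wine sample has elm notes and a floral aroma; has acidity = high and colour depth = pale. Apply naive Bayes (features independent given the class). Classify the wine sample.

cabernet

merlot: 0.05 × 0.05 × 0.35 × 0.25 × 0.75 = 0.0001640625
cabernet: 0.7 × 0.65 × 0.25 × 0.2 × 0.95 = 0.0216125
shiraz: 0.25 × 0.1 × 0.7 × 0.35 × 0.75 = 0.00459375
Highest score → cabernet.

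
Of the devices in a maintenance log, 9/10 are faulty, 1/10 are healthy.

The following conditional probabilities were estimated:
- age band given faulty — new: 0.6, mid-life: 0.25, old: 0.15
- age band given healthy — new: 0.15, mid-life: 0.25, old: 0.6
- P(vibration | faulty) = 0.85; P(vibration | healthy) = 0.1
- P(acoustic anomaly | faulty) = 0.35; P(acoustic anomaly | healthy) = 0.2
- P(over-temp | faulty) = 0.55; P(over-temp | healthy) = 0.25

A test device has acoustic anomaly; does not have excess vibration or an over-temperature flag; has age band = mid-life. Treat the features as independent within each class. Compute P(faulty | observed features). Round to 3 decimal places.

0.612

faulty: 0.9 × 0.25 × (1−0.85) × 0.35 × (1−0.55) = 0.005315625
healthy: 0.1 × 0.25 × (1−0.1) × 0.2 × (1−0.25) = 0.003375
P(faulty | x) = 0.005315625 / 0.008690625 ≈ 0.612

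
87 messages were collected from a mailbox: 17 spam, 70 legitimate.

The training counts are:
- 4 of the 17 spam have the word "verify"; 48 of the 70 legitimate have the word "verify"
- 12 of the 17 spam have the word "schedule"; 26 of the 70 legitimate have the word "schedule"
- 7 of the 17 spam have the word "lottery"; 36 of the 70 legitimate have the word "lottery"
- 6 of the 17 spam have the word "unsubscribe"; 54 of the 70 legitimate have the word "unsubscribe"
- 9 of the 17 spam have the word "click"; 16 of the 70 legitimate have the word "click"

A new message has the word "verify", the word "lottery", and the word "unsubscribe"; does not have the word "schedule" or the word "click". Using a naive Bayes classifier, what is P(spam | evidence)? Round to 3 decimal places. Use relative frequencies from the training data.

0.009

spam: (17/87) × (4/17) × (5/17) × (7/17) × (6/17) × (8/17) ≈ 0.000924814
legitimate: (70/87) × (48/70) × (44/70) × (36/70) × (54/70) × (54/70) ≈ 0.106138
P(spam | x) = 0.000924814 / 0.107062814 ≈ 0.009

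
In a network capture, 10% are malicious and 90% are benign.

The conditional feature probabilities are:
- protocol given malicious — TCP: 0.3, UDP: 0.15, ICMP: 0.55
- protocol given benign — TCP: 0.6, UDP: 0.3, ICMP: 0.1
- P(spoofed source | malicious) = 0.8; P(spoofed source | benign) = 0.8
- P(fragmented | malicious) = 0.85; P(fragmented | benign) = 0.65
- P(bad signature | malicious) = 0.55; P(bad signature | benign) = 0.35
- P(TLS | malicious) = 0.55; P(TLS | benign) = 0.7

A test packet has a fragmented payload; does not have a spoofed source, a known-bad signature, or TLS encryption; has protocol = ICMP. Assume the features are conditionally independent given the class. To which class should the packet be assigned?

malicious: 0.1 × 0.55 × (1−0.8) × 0.85 × (1−0.55) × (1−0.55) = 0.001893375
benign: 0.9 × 0.1 × (1−0.8) × 0.65 × (1−0.35) × (1−0.7) = 0.0022815
Highest score → benign.

benign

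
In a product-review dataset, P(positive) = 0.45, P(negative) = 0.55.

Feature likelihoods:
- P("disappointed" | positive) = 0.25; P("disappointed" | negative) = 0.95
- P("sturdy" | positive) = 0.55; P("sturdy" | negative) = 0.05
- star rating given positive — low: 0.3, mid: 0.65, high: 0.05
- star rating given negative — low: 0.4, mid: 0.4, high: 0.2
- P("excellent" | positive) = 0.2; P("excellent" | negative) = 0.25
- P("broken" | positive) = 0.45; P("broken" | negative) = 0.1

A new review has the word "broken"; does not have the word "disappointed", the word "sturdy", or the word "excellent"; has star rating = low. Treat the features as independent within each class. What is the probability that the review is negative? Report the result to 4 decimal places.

0.0456

positive: 0.45 × (1−0.25) × (1−0.55) × 0.3 × (1−0.2) × 0.45 = 0.0164025
negative: 0.55 × (1−0.95) × (1−0.05) × 0.4 × (1−0.25) × 0.1 = 0.00078375
P(negative | x) = 0.00078375 / 0.01718625 ≈ 0.0456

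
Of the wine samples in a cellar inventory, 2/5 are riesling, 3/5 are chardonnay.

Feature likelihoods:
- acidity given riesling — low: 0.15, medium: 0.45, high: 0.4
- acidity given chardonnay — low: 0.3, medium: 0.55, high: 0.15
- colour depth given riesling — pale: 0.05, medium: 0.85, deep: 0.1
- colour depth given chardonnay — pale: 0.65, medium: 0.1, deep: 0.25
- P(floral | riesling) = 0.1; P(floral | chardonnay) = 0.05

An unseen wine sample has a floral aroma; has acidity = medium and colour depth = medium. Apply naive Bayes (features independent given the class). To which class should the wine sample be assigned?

riesling

riesling: 0.4 × 0.45 × 0.85 × 0.1 = 0.0153
chardonnay: 0.6 × 0.55 × 0.1 × 0.05 = 0.00165
Highest score → riesling.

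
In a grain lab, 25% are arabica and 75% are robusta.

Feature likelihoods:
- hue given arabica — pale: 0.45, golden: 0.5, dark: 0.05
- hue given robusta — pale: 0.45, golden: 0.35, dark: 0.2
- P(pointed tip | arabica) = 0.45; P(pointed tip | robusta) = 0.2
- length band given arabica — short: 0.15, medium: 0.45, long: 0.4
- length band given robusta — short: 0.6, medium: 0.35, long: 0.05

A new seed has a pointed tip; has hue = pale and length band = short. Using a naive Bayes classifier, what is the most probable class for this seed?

robusta

arabica: 0.25 × 0.45 × 0.45 × 0.15 = 0.00759375
robusta: 0.75 × 0.45 × 0.2 × 0.6 = 0.0405
Highest score → robusta.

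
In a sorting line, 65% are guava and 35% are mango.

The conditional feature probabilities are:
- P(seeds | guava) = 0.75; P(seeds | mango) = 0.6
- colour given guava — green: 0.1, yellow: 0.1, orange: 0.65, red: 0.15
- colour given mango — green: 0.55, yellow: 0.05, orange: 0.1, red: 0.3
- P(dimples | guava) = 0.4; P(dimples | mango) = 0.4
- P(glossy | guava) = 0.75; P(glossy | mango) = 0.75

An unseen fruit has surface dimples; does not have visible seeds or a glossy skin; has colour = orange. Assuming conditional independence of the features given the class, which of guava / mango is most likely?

guava: 0.65 × (1−0.75) × 0.65 × 0.4 × (1−0.75) = 0.0105625
mango: 0.35 × (1−0.6) × 0.1 × 0.4 × (1−0.75) = 0.0014
Highest score → guava.

guava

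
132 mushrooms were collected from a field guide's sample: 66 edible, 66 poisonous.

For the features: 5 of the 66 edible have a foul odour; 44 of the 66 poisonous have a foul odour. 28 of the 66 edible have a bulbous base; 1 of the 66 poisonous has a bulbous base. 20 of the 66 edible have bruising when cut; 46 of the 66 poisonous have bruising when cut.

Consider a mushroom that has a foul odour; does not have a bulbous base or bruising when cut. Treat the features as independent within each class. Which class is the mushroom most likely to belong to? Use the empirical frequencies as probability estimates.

edible: (66/132) × (5/66) × (38/66) × (46/66) ≈ 0.0152002
poisonous: (66/132) × (44/66) × (65/66) × (20/66) ≈ 0.0994796
Highest score → poisonous.

poisonous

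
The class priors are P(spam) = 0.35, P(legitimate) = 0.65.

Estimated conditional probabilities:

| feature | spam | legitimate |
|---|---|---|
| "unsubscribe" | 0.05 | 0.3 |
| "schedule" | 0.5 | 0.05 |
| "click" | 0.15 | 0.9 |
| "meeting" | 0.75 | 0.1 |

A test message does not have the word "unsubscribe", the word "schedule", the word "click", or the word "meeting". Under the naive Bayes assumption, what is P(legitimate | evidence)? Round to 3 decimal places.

spam: 0.35 × (1−0.05) × (1−0.5) × (1−0.15) × (1−0.75) = 0.035328125
legitimate: 0.65 × (1−0.3) × (1−0.05) × (1−0.9) × (1−0.1) = 0.0389025
P(legitimate | x) = 0.0389025 / 0.074230625 ≈ 0.524

0.524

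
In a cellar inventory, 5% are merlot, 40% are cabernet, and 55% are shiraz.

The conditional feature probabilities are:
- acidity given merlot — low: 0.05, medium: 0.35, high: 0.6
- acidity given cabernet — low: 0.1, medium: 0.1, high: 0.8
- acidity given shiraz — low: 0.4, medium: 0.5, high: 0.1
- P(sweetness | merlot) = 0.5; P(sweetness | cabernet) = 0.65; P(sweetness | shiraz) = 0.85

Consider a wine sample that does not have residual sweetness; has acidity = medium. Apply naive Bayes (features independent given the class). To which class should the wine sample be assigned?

shiraz

merlot: 0.05 × 0.35 × (1−0.5) = 0.00875
cabernet: 0.4 × 0.1 × (1−0.65) = 0.014
shiraz: 0.55 × 0.5 × (1−0.85) = 0.04125
Highest score → shiraz.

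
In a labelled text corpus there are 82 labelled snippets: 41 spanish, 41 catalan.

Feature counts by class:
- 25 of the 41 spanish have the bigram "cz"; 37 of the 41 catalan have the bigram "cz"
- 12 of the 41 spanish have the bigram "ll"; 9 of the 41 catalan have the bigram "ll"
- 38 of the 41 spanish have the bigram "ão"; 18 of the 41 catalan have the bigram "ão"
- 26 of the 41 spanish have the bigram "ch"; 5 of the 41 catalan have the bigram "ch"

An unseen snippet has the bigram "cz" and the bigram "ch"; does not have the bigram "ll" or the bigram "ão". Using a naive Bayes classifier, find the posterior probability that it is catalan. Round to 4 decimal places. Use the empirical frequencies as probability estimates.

spanish: (41/82) × (25/41) × (29/41) × (3/41) × (26/41) ≈ 0.0100062
catalan: (41/82) × (37/41) × (32/41) × (23/41) × (5/41) ≈ 0.0240926
P(catalan | x) = 0.0240926 / 0.0340988 ≈ 0.7066

0.7066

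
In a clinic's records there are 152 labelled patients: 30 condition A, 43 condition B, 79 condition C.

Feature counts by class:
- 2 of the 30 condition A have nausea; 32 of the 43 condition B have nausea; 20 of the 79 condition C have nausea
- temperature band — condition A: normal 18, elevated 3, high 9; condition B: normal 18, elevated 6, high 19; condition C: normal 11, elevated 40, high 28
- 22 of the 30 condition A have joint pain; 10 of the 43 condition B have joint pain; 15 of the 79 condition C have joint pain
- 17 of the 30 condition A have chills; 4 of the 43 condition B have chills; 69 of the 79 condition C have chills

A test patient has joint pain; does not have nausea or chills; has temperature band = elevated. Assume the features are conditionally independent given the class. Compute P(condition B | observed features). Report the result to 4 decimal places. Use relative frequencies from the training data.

condition A: (30/152) × (28/30) × (3/30) × (22/30) × (13/30) ≈ 0.0058538
condition B: (43/152) × (11/43) × (6/43) × (10/43) × (39/43) ≈ 0.0021299
condition C: (79/152) × (59/79) × (40/79) × (15/79) × (10/79) ≈ 0.00472366
P(condition B | x) = 0.0021299 / 0.01270736 ≈ 0.1676

0.1676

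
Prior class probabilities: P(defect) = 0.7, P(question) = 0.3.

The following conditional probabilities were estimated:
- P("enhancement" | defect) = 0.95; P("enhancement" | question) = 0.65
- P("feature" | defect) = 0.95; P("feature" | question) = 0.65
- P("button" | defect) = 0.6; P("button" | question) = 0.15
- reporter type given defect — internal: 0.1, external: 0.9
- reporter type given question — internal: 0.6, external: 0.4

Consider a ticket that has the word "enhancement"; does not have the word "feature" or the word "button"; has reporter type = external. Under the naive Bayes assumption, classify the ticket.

defect: 0.7 × 0.95 × (1−0.95) × (1−0.6) × 0.9 = 0.01197
question: 0.3 × 0.65 × (1−0.65) × (1−0.15) × 0.4 = 0.023205
Highest score → question.

question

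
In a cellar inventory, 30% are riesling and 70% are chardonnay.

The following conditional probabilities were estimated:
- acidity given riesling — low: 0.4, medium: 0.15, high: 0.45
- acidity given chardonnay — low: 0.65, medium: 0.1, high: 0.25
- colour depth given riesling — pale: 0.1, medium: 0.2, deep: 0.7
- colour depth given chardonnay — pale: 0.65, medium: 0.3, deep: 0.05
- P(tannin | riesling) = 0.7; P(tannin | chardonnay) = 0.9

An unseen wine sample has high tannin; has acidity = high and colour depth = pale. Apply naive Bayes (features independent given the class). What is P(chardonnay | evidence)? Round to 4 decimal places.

0.9155

riesling: 0.3 × 0.45 × 0.1 × 0.7 = 0.00945
chardonnay: 0.7 × 0.25 × 0.65 × 0.9 = 0.102375
P(chardonnay | x) = 0.102375 / 0.111825 ≈ 0.9155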